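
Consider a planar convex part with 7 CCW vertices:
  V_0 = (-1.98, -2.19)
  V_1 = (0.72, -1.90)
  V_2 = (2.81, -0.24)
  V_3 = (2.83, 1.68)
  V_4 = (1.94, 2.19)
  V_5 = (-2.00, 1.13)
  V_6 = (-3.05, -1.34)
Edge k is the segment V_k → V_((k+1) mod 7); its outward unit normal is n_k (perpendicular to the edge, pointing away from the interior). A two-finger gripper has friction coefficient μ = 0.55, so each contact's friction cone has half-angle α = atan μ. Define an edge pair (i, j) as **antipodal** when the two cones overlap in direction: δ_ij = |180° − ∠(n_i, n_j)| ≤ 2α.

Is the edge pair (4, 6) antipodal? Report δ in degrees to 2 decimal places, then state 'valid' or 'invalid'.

α = atan 0.55 = 28.81°;  2α = 57.62°
edge 4: e_4 = (-3.94, -1.06);  n_4 = (-0.2598, +0.9657)
edge 6: e_6 = (+1.07, -0.85);  n_6 = (-0.6220, -0.7830)
∠(n_4, n_6) = 126.48°
δ = |180° − 126.48°| = 53.52°
53.52° ≤ 2α = 57.62°  →  valid

δ = 53.52°, valid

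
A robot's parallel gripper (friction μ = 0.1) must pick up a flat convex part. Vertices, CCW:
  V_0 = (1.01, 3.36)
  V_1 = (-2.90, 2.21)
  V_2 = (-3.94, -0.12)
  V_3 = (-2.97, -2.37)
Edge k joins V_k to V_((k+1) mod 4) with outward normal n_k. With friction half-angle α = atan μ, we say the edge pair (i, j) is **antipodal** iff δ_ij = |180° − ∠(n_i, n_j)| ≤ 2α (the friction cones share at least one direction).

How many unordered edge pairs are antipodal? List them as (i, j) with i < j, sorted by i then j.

count = 1; pairs: (1,3)

α = atan 0.1 = 5.71°;  2α = 11.42°
n_0 = (-0.2822, +0.9594)
n_1 = (-0.9132, +0.4076)
n_2 = (-0.9183, -0.3959)
n_3 = (+0.8213, -0.5705)
  (0,1): δ = 130.44°  ·
  (0,2): δ = 83.07°  ·
  (0,3): δ = 38.83°  ·
  (1,2): δ = 132.62°  ·
  (1,3): δ = 10.73°  ✓
  (2,3): δ = 58.10°  ·
antipodal pairs: 1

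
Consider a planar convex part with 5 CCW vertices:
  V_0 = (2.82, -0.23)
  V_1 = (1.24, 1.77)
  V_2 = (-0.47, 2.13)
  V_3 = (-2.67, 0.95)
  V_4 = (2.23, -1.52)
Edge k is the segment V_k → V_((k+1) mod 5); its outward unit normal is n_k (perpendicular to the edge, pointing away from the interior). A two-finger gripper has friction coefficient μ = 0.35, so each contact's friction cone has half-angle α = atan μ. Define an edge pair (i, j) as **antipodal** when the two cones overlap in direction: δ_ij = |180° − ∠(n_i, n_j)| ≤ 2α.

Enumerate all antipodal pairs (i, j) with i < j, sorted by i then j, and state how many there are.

α = atan 0.35 = 19.29°;  2α = 38.58°
n_0 = (+0.7847, +0.6199)
n_1 = (+0.2060, +0.9785)
n_2 = (-0.4727, +0.8812)
n_3 = (-0.4501, -0.8930)
n_4 = (+0.9094, -0.4159)
  (0,1): δ = 140.20°  ·
  (0,2): δ = 100.10°  ·
  (0,3): δ = 24.94°  ✓
  (0,4): δ = 117.11°  ·
  (1,2): δ = 139.90°  ·
  (1,3): δ = 14.86°  ✓
  (1,4): δ = 77.31°  ·
  (2,3): δ = 54.96°  ·
  (2,4): δ = 37.21°  ✓
  (3,4): δ = 87.83°  ·
antipodal pairs: 3

count = 3; pairs: (0,3), (1,3), (2,4)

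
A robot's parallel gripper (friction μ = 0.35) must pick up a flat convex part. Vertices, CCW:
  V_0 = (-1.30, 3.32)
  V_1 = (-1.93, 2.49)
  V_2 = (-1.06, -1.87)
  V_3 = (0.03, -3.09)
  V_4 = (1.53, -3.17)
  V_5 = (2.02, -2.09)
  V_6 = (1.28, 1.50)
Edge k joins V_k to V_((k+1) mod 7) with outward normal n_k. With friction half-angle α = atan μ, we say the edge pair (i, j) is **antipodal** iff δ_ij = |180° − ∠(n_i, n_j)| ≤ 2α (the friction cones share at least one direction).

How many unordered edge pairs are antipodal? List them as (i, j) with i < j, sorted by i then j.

α = atan 0.35 = 19.29°;  2α = 38.58°
n_0 = (-0.7965, +0.6046)
n_1 = (-0.9807, -0.1957)
n_2 = (-0.7457, -0.6663)
n_3 = (-0.0533, -0.9986)
n_4 = (+0.9107, -0.4132)
n_5 = (+0.9794, +0.2019)
n_6 = (+0.5764, +0.8171)
  (0,1): δ = 131.52°  ·
  (0,2): δ = 101.02°  ·
  (0,3): δ = 55.85°  ·
  (0,4): δ = 12.80°  ✓
  (0,5): δ = 48.85°  ·
  (0,6): δ = 92.00°  ·
  (1,2): δ = 149.51°  ·
  (1,3): δ = 104.34°  ·
  (1,4): δ = 35.69°  ✓
  (1,5): δ = 0.36°  ✓
  (1,6): δ = 43.52°  ·
  (2,3): δ = 134.83°  ·
  (2,4): δ = 66.18°  ·
  (2,5): δ = 30.13°  ✓
  (2,6): δ = 13.02°  ✓
  (3,4): δ = 111.35°  ·
  (3,5): δ = 75.30°  ·
  (3,6): δ = 32.15°  ✓
  (4,5): δ = 143.95°  ·
  (4,6): δ = 100.80°  ·
  (5,6): δ = 136.85°  ·
antipodal pairs: 6

count = 6; pairs: (0,4), (1,4), (1,5), (2,5), (2,6), (3,6)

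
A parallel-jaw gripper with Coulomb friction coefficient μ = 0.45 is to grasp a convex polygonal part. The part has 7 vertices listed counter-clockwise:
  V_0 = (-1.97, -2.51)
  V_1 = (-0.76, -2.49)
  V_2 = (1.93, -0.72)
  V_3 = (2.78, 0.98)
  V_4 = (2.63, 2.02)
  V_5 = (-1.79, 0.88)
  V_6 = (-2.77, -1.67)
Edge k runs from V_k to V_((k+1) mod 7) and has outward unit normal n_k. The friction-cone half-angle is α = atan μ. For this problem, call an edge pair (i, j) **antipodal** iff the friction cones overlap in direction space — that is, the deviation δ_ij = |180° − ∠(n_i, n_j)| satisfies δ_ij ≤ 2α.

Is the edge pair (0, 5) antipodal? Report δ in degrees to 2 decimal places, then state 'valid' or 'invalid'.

δ = 68.03°, invalid

α = atan 0.45 = 24.23°;  2α = 48.46°
edge 0: e_0 = (+1.21, +0.02);  n_0 = (+0.0165, -0.9999)
edge 5: e_5 = (-0.98, -2.55);  n_5 = (-0.9334, +0.3587)
∠(n_0, n_5) = 111.97°
δ = |180° − 111.97°| = 68.03°
68.03° > 2α = 48.46°  →  invalid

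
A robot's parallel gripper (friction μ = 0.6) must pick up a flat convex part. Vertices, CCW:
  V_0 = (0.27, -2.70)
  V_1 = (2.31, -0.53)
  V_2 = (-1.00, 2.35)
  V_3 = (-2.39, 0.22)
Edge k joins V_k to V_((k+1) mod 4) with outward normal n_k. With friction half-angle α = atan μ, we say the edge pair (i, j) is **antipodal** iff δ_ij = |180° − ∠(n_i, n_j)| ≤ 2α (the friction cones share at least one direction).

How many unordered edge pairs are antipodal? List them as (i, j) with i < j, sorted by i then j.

count = 2; pairs: (0,2), (1,3)

α = atan 0.6 = 30.96°;  2α = 61.93°
n_0 = (+0.7286, -0.6849)
n_1 = (+0.6564, +0.7544)
n_2 = (-0.8375, +0.5465)
n_3 = (-0.7393, -0.6734)
  (0,1): δ = 87.79°  ·
  (0,2): δ = 10.10°  ✓
  (0,3): δ = 85.56°  ·
  (1,2): δ = 82.10°  ·
  (1,3): δ = 6.64°  ✓
  (2,3): δ = 104.54°  ·
antipodal pairs: 2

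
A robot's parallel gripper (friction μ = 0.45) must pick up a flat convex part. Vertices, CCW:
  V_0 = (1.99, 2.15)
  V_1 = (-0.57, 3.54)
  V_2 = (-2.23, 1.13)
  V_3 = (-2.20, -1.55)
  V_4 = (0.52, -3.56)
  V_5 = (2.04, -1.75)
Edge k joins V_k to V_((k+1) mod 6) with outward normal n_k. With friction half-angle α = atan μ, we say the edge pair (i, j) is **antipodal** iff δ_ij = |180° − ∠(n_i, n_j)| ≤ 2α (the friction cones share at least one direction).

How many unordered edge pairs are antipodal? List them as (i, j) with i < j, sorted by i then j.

α = atan 0.45 = 24.23°;  2α = 48.46°
n_0 = (+0.4772, +0.8788)
n_1 = (-0.8235, +0.5673)
n_2 = (-0.9999, -0.0112)
n_3 = (-0.5943, -0.8042)
n_4 = (+0.7658, -0.6431)
n_5 = (+0.9999, +0.0128)
  (0,1): δ = 96.06°  ·
  (0,2): δ = 60.86°  ·
  (0,3): δ = 7.96°  ✓
  (0,4): δ = 78.48°  ·
  (0,5): δ = 119.24°  ·
  (1,2): δ = 144.80°  ·
  (1,3): δ = 91.90°  ·
  (1,4): δ = 5.46°  ✓
  (1,5): δ = 35.29°  ✓
  (2,3): δ = 127.10°  ·
  (2,4): δ = 40.66°  ✓
  (2,5): δ = 0.09°  ✓
  (3,4): δ = 93.56°  ·
  (3,5): δ = 52.80°  ·
  (4,5): δ = 139.24°  ·
antipodal pairs: 5

count = 5; pairs: (0,3), (1,4), (1,5), (2,4), (2,5)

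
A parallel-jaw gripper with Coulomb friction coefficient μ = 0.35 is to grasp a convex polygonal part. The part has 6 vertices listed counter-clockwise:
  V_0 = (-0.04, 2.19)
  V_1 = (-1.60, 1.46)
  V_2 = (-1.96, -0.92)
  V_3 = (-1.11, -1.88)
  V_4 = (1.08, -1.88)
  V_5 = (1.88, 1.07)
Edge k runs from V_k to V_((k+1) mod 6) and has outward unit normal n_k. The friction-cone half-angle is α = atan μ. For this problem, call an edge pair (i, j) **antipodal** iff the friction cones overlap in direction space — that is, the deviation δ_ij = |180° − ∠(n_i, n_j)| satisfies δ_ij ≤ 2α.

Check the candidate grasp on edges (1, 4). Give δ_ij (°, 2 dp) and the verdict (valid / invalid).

δ = 6.57°, valid

α = atan 0.35 = 19.29°;  2α = 38.58°
edge 1: e_1 = (-0.36, -2.38);  n_1 = (-0.9888, +0.1496)
edge 4: e_4 = (+0.80, +2.95);  n_4 = (+0.9651, -0.2617)
∠(n_1, n_4) = 173.43°
δ = |180° − 173.43°| = 6.57°
6.57° ≤ 2α = 38.58°  →  valid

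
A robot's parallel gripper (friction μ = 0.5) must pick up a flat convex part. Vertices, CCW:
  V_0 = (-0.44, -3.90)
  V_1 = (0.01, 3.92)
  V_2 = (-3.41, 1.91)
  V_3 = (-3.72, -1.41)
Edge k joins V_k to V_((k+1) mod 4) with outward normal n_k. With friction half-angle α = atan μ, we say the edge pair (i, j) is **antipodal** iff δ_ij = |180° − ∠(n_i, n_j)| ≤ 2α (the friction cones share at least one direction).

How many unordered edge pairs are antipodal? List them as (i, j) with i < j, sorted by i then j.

count = 1; pairs: (0,2)

α = atan 0.5 = 26.57°;  2α = 53.13°
n_0 = (+0.9983, -0.0574)
n_1 = (-0.5067, +0.8621)
n_2 = (-0.9957, +0.0930)
n_3 = (-0.6047, -0.7965)
  (0,1): δ = 56.26°  ·
  (0,2): δ = 2.04°  ✓
  (0,3): δ = 56.09°  ·
  (1,2): δ = 125.78°  ·
  (1,3): δ = 67.65°  ·
  (2,3): δ = 121.87°  ·
antipodal pairs: 1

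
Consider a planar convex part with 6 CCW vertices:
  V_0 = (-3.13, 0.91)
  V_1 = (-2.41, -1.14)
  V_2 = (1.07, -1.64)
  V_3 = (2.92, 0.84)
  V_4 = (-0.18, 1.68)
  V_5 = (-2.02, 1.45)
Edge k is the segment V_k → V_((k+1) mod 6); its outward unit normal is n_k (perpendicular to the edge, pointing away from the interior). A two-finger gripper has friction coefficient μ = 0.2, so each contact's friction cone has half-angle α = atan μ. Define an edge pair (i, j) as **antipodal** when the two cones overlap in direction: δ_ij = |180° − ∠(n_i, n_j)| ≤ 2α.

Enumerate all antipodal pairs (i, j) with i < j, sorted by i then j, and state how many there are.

count = 2; pairs: (1,3), (1,4)

α = atan 0.2 = 11.31°;  2α = 22.62°
n_0 = (-0.9435, -0.3314)
n_1 = (-0.1422, -0.9898)
n_2 = (+0.8015, -0.5979)
n_3 = (+0.2615, +0.9652)
n_4 = (-0.1240, +0.9923)
n_5 = (-0.4375, +0.8992)
  (0,1): δ = 117.53°  ·
  (0,2): δ = 56.07°  ·
  (0,3): δ = 55.49°  ·
  (0,4): δ = 77.77°  ·
  (0,5): δ = 96.59°  ·
  (1,2): δ = 118.55°  ·
  (1,3): δ = 6.99°  ✓
  (1,4): δ = 15.30°  ✓
  (1,5): δ = 34.12°  ·
  (2,3): δ = 68.44°  ·
  (2,4): δ = 46.15°  ·
  (2,5): δ = 27.34°  ·
  (3,4): δ = 157.71°  ·
  (3,5): δ = 138.90°  ·
  (4,5): δ = 161.18°  ·
antipodal pairs: 2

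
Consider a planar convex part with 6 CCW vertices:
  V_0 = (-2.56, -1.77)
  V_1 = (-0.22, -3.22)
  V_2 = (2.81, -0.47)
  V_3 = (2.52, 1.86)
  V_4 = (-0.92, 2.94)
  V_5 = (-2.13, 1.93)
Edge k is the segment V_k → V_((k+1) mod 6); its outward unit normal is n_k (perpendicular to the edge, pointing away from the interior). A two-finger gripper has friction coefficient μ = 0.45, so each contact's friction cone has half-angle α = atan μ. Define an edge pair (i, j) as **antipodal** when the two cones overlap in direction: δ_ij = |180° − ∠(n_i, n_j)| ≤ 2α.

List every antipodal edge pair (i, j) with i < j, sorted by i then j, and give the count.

count = 4; pairs: (0,3), (1,4), (1,5), (2,5)

α = atan 0.45 = 24.23°;  2α = 48.46°
n_0 = (-0.5267, -0.8500)
n_1 = (+0.6721, -0.7405)
n_2 = (+0.9923, +0.1235)
n_3 = (+0.2995, +0.9541)
n_4 = (-0.6408, +0.7677)
n_5 = (-0.9933, +0.1154)
  (0,1): δ = 105.99°  ·
  (0,2): δ = 51.12°  ·
  (0,3): δ = 14.35°  ✓
  (0,4): δ = 71.64°  ·
  (0,5): δ = 115.16°  ·
  (1,2): δ = 125.13°  ·
  (1,3): δ = 59.66°  ·
  (1,4): δ = 2.37°  ✓
  (1,5): δ = 41.14°  ✓
  (2,3): δ = 114.52°  ·
  (2,4): δ = 57.24°  ·
  (2,5): δ = 13.72°  ✓
  (3,4): δ = 122.72°  ·
  (3,5): δ = 79.20°  ·
  (4,5): δ = 136.48°  ·
antipodal pairs: 4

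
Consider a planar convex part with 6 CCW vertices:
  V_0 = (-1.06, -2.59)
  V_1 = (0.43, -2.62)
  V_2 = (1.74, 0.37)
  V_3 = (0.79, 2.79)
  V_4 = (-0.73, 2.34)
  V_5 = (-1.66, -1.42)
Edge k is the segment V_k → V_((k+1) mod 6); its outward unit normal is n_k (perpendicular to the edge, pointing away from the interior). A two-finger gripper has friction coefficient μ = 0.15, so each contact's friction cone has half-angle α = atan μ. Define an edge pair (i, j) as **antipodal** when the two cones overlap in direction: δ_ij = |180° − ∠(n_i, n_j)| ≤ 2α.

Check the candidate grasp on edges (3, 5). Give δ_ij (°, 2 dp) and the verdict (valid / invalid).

α = atan 0.15 = 8.53°;  2α = 17.06°
edge 3: e_3 = (-1.52, -0.45);  n_3 = (-0.2839, +0.9589)
edge 5: e_5 = (+0.60, -1.17);  n_5 = (-0.8898, -0.4563)
∠(n_3, n_5) = 100.66°
δ = |180° − 100.66°| = 79.34°
79.34° > 2α = 17.06°  →  invalid

δ = 79.34°, invalid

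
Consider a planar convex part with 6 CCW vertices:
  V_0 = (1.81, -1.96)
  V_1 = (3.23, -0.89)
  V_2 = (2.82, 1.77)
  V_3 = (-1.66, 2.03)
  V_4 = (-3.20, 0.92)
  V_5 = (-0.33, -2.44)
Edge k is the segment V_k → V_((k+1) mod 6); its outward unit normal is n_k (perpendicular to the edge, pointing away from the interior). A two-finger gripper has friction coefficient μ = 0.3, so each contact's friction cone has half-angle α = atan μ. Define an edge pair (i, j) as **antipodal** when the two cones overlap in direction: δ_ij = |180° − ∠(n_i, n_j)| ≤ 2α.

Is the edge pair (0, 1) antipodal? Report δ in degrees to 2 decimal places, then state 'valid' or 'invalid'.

α = atan 0.3 = 16.70°;  2α = 33.40°
edge 0: e_0 = (+1.42, +1.07);  n_0 = (+0.6018, -0.7986)
edge 1: e_1 = (-0.41, +2.66);  n_1 = (+0.9883, +0.1523)
∠(n_0, n_1) = 61.76°
δ = |180° − 61.76°| = 118.24°
118.24° > 2α = 33.40°  →  invalid

δ = 118.24°, invalid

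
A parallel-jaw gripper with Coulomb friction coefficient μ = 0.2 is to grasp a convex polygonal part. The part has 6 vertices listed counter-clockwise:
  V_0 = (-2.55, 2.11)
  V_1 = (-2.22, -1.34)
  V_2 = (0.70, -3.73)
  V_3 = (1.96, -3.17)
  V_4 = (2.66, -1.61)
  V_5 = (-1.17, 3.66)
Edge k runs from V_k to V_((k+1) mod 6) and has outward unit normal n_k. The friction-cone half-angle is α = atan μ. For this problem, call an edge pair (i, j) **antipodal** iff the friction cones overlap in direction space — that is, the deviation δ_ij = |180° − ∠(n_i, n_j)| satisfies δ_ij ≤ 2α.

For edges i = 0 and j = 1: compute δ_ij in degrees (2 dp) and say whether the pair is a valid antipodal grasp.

α = atan 0.2 = 11.31°;  2α = 22.62°
edge 0: e_0 = (+0.33, -3.45);  n_0 = (-0.9955, -0.0952)
edge 1: e_1 = (+2.92, -2.39);  n_1 = (-0.6334, -0.7738)
∠(n_0, n_1) = 45.24°
δ = |180° − 45.24°| = 134.76°
134.76° > 2α = 22.62°  →  invalid

δ = 134.76°, invalid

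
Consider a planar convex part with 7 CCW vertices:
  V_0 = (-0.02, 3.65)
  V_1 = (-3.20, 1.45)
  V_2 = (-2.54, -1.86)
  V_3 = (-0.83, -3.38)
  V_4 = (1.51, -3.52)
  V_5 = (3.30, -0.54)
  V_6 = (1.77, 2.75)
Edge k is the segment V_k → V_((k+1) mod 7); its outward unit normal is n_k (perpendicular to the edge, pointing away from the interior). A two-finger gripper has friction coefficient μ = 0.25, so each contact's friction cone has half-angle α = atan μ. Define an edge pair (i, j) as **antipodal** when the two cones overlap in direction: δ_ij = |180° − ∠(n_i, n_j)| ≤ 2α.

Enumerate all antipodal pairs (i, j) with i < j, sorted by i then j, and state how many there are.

count = 5; pairs: (0,4), (1,5), (2,5), (2,6), (3,6)

α = atan 0.25 = 14.04°;  2α = 28.07°
n_0 = (-0.5689, +0.8224)
n_1 = (-0.9807, -0.1955)
n_2 = (-0.6644, -0.7474)
n_3 = (-0.0597, -0.9982)
n_4 = (+0.8572, -0.5149)
n_5 = (+0.9067, +0.4217)
n_6 = (+0.4492, +0.8934)
  (0,1): δ = 113.40°  ·
  (0,2): δ = 76.31°  ·
  (0,3): δ = 38.10°  ·
  (0,4): δ = 24.33°  ✓
  (0,5): δ = 80.26°  ·
  (0,6): δ = 118.63°  ·
  (1,2): δ = 142.91°  ·
  (1,3): δ = 104.70°  ·
  (1,4): δ = 42.27°  ·
  (1,5): δ = 13.66°  ✓
  (1,6): δ = 52.03°  ·
  (2,3): δ = 141.79°  ·
  (2,4): δ = 79.36°  ·
  (2,5): δ = 23.43°  ✓
  (2,6): δ = 14.94°  ✓
  (3,4): δ = 117.57°  ·
  (3,5): δ = 61.64°  ·
  (3,6): δ = 23.27°  ✓
  (4,5): δ = 124.07°  ·
  (4,6): δ = 85.70°  ·
  (5,6): δ = 141.63°  ·
antipodal pairs: 5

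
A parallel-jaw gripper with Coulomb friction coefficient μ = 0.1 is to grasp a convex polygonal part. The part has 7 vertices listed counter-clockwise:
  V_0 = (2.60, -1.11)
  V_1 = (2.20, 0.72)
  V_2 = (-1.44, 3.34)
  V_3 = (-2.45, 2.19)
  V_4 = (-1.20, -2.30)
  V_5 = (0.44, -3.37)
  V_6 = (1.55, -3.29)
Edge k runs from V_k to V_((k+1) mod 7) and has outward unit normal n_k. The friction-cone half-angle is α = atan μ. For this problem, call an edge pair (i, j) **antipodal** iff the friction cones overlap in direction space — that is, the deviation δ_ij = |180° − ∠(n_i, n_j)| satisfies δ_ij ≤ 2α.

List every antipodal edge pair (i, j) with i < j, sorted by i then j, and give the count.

count = 2; pairs: (0,3), (1,4)

α = atan 0.1 = 5.71°;  2α = 11.42°
n_0 = (+0.9769, +0.2135)
n_1 = (+0.5842, +0.8116)
n_2 = (-0.7514, +0.6599)
n_3 = (-0.9634, -0.2682)
n_4 = (-0.5464, -0.8375)
n_5 = (+0.0719, -0.9974)
n_6 = (+0.9009, -0.4339)
  (0,1): δ = 138.08°  ·
  (0,2): δ = 53.62°  ·
  (0,3): δ = 3.23°  ✓
  (0,4): δ = 44.55°  ·
  (0,5): δ = 81.79°  ·
  (0,6): δ = 141.95°  ·
  (1,2): δ = 95.55°  ·
  (1,3): δ = 38.70°  ·
  (1,4): δ = 2.62°  ✓
  (1,5): δ = 39.87°  ·
  (1,6): δ = 100.03°  ·
  (2,3): δ = 123.15°  ·
  (2,4): δ = 81.83°  ·
  (2,5): δ = 44.59°  ·
  (2,6): δ = 15.57°  ·
  (3,4): δ = 138.68°  ·
  (3,5): δ = 101.43°  ·
  (3,6): δ = 41.27°  ·
  (4,5): δ = 142.76°  ·
  (4,6): δ = 82.60°  ·
  (5,6): δ = 119.84°  ·
antipodal pairs: 2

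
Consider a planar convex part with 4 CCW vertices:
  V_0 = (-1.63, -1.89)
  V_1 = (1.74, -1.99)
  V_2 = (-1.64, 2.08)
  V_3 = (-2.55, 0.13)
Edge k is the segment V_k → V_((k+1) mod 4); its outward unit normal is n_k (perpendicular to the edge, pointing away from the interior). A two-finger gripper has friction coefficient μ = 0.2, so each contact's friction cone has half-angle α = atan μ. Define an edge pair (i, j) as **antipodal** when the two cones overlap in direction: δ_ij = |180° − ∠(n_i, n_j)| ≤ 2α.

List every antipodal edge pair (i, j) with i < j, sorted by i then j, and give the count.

α = atan 0.2 = 11.31°;  2α = 22.62°
n_0 = (-0.0297, -0.9996)
n_1 = (+0.7693, +0.6389)
n_2 = (-0.9062, +0.4229)
n_3 = (-0.9101, -0.4145)
  (0,1): δ = 48.59°  ·
  (0,2): δ = 66.68°  ·
  (0,3): δ = 116.19°  ·
  (1,2): δ = 64.73°  ·
  (1,3): δ = 15.22°  ✓
  (2,3): δ = 130.50°  ·
antipodal pairs: 1

count = 1; pairs: (1,3)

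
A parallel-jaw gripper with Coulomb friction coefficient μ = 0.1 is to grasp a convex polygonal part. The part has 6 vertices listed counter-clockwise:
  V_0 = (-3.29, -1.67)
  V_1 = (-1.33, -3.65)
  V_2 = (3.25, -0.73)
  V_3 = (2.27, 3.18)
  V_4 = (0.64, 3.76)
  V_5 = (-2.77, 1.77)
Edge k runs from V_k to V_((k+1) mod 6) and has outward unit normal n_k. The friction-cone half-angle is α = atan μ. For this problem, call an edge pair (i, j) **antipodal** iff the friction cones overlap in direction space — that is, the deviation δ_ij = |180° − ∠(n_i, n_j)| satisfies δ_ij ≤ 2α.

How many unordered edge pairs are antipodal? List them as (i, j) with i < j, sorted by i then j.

α = atan 0.1 = 5.71°;  2α = 11.42°
n_0 = (-0.7107, -0.7035)
n_1 = (+0.5376, -0.8432)
n_2 = (+0.9700, +0.2431)
n_3 = (+0.3352, +0.9421)
n_4 = (-0.5040, +0.8637)
n_5 = (-0.9888, +0.1495)
  (0,1): δ = 102.19°  ·
  (0,2): δ = 30.64°  ·
  (0,3): δ = 25.70°  ·
  (0,4): δ = 75.56°  ·
  (0,5): δ = 126.69°  ·
  (1,2): δ = 108.45°  ·
  (1,3): δ = 52.11°  ·
  (1,4): δ = 2.25°  ✓
  (1,5): δ = 48.88°  ·
  (2,3): δ = 123.66°  ·
  (2,4): δ = 73.80°  ·
  (2,5): δ = 22.67°  ·
  (3,4): δ = 130.15°  ·
  (3,5): δ = 79.01°  ·
  (4,5): δ = 128.86°  ·
antipodal pairs: 1

count = 1; pairs: (1,4)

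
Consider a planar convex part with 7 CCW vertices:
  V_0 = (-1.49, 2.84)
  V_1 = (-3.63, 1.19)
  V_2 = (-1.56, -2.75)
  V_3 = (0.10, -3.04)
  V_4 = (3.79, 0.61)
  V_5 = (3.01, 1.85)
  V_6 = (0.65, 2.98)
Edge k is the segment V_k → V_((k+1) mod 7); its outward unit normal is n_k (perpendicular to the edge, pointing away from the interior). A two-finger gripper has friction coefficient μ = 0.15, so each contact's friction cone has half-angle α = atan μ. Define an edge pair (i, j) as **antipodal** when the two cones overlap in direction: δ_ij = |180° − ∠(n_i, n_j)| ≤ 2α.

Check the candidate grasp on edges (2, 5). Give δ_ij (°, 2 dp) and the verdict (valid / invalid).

α = atan 0.15 = 8.53°;  2α = 17.06°
edge 2: e_2 = (+1.66, -0.29);  n_2 = (-0.1721, -0.9851)
edge 5: e_5 = (-2.36, +1.13);  n_5 = (+0.4319, +0.9019)
∠(n_2, n_5) = 164.32°
δ = |180° − 164.32°| = 15.68°
15.68° ≤ 2α = 17.06°  →  valid

δ = 15.68°, valid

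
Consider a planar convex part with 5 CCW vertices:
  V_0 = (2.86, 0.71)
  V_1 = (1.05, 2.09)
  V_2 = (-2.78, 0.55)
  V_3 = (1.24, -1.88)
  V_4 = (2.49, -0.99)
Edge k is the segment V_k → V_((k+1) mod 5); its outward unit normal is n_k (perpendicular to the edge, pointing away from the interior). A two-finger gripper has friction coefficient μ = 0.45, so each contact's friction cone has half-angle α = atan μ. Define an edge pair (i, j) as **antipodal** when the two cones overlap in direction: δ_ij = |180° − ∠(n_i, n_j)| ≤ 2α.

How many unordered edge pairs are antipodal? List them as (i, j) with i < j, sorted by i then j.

α = atan 0.45 = 24.23°;  2α = 48.46°
n_0 = (+0.6063, +0.7952)
n_1 = (-0.3731, +0.9278)
n_2 = (-0.5173, -0.8558)
n_3 = (+0.5800, -0.8146)
n_4 = (+0.9771, -0.2127)
  (0,1): δ = 120.77°  ·
  (0,2): δ = 6.17°  ✓
  (0,3): δ = 72.77°  ·
  (0,4): δ = 115.04°  ·
  (1,2): δ = 53.06°  ·
  (1,3): δ = 13.55°  ✓
  (1,4): δ = 55.82°  ·
  (2,3): δ = 113.40°  ·
  (2,4): δ = 71.13°  ·
  (3,4): δ = 137.73°  ·
antipodal pairs: 2

count = 2; pairs: (0,2), (1,3)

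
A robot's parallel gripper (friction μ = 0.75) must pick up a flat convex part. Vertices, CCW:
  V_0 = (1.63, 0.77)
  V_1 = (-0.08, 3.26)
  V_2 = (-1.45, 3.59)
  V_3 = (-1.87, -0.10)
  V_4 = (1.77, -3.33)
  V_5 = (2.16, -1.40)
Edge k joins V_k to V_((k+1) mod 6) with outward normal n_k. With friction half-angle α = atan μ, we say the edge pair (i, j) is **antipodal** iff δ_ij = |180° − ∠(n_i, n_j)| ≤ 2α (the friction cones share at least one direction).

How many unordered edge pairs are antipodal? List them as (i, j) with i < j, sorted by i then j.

count = 7; pairs: (0,2), (0,3), (1,3), (2,4), (2,5), (3,4), (3,5)

α = atan 0.75 = 36.87°;  2α = 73.74°
n_0 = (+0.8243, +0.5661)
n_1 = (+0.2342, +0.9722)
n_2 = (-0.9936, +0.1131)
n_3 = (-0.6637, -0.7480)
n_4 = (+0.9802, -0.1981)
n_5 = (+0.9714, +0.2373)
  (0,1): δ = 138.02°  ·
  (0,2): δ = 40.97°  ✓
  (0,3): δ = 13.94°  ✓
  (0,4): δ = 134.10°  ·
  (0,5): δ = 159.25°  ·
  (1,2): δ = 82.95°  ·
  (1,3): δ = 28.04°  ✓
  (1,4): δ = 92.12°  ·
  (1,5): δ = 117.27°  ·
  (2,3): δ = 125.09°  ·
  (2,4): δ = 4.93°  ✓
  (2,5): δ = 20.22°  ✓
  (3,4): δ = 59.84°  ✓
  (3,5): δ = 34.69°  ✓
  (4,5): δ = 154.85°  ·
antipodal pairs: 7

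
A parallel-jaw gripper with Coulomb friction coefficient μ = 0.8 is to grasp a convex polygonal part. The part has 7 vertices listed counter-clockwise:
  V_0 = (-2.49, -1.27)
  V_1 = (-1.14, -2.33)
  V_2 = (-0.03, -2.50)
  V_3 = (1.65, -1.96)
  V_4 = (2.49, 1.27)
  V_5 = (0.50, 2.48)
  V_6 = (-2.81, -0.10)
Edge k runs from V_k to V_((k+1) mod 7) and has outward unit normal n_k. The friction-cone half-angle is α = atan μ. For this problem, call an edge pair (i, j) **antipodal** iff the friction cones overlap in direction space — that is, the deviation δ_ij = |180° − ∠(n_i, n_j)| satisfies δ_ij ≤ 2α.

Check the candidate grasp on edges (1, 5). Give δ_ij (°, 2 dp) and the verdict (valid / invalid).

δ = 46.64°, valid

α = atan 0.8 = 38.66°;  2α = 77.32°
edge 1: e_1 = (+1.11, -0.17);  n_1 = (-0.1514, -0.9885)
edge 5: e_5 = (-3.31, -2.58);  n_5 = (-0.6148, +0.7887)
∠(n_1, n_5) = 133.36°
δ = |180° − 133.36°| = 46.64°
46.64° ≤ 2α = 77.32°  →  valid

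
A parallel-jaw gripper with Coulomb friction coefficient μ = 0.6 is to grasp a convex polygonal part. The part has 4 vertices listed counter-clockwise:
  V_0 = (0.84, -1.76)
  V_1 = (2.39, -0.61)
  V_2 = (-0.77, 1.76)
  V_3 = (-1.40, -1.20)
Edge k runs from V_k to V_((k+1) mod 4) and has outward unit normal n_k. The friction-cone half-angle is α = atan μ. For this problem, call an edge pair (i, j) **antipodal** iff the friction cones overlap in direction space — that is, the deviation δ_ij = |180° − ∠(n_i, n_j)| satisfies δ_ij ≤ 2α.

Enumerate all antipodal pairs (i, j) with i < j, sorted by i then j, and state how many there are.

α = atan 0.6 = 30.96°;  2α = 61.93°
n_0 = (+0.5958, -0.8031)
n_1 = (+0.6000, +0.8000)
n_2 = (-0.9781, +0.2082)
n_3 = (-0.2425, -0.9701)
  (0,1): δ = 73.44°  ·
  (0,2): δ = 41.41°  ✓
  (0,3): δ = 129.39°  ·
  (1,2): δ = 65.15°  ·
  (1,3): δ = 22.83°  ✓
  (2,3): δ = 92.02°  ·
antipodal pairs: 2

count = 2; pairs: (0,2), (1,3)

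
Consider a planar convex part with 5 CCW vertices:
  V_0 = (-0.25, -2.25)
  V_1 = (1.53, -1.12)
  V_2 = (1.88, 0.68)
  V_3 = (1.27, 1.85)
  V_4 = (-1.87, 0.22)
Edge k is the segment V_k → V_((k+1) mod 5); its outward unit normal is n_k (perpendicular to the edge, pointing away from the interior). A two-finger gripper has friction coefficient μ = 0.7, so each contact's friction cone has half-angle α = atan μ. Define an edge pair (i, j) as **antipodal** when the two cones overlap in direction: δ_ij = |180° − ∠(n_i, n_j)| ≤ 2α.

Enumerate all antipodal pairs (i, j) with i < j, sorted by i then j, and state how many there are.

count = 4; pairs: (0,3), (1,3), (1,4), (2,4)

α = atan 0.7 = 34.99°;  2α = 69.98°
n_0 = (+0.5360, -0.8442)
n_1 = (+0.9816, -0.1909)
n_2 = (+0.8867, +0.4623)
n_3 = (-0.4607, +0.8875)
n_4 = (-0.8362, -0.5484)
  (0,1): δ = 133.41°  ·
  (0,2): δ = 94.87°  ·
  (0,3): δ = 4.97°  ✓
  (0,4): δ = 90.85°  ·
  (1,2): δ = 141.46°  ·
  (1,3): δ = 51.56°  ✓
  (1,4): δ = 44.26°  ✓
  (2,3): δ = 90.10°  ·
  (2,4): δ = 5.72°  ✓
  (3,4): δ = 84.17°  ·
antipodal pairs: 4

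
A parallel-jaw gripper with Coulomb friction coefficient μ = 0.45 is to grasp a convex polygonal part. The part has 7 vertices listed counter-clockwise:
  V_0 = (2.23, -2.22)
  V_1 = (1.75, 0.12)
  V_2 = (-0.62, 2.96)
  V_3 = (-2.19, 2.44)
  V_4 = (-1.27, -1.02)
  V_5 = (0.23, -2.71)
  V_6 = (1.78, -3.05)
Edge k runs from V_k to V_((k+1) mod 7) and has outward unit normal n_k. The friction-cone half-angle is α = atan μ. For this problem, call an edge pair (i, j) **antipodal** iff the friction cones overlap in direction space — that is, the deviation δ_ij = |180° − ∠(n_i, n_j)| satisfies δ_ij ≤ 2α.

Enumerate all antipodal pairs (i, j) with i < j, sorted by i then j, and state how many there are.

count = 8; pairs: (0,3), (0,4), (1,3), (1,4), (1,5), (2,5), (2,6), (3,6)

α = atan 0.45 = 24.23°;  2α = 48.46°
n_0 = (+0.9796, +0.2009)
n_1 = (+0.7678, +0.6407)
n_2 = (-0.3144, +0.9493)
n_3 = (-0.9664, -0.2570)
n_4 = (-0.7479, -0.6638)
n_5 = (-0.2143, -0.9768)
n_6 = (+0.8791, -0.4766)
  (0,1): δ = 151.75°  ·
  (0,2): δ = 83.27°  ·
  (0,3): δ = 3.30°  ✓
  (0,4): δ = 30.00°  ✓
  (0,5): δ = 66.04°  ·
  (0,6): δ = 139.94°  ·
  (1,2): δ = 111.52°  ·
  (1,3): δ = 24.96°  ✓
  (1,4): δ = 1.75°  ✓
  (1,5): δ = 37.78°  ✓
  (1,6): δ = 111.69°  ·
  (2,3): δ = 93.44°  ·
  (2,4): δ = 66.73°  ·
  (2,5): δ = 30.70°  ✓
  (2,6): δ = 43.21°  ✓
  (3,4): δ = 153.30°  ·
  (3,5): δ = 117.26°  ·
  (3,6): δ = 43.36°  ✓
  (4,5): δ = 143.96°  ·
  (4,6): δ = 70.06°  ·
  (5,6): δ = 106.09°  ·
antipodal pairs: 8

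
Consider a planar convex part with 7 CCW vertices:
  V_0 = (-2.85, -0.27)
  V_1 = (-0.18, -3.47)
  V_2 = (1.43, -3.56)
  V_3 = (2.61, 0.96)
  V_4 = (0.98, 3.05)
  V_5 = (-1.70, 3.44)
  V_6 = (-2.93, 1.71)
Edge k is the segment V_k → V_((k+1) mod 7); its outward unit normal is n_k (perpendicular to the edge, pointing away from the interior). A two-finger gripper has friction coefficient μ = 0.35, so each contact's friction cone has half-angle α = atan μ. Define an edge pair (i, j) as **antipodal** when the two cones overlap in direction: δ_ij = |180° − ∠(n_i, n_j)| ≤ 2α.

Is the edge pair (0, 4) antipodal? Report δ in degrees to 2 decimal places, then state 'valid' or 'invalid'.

δ = 41.88°, invalid

α = atan 0.35 = 19.29°;  2α = 38.58°
edge 0: e_0 = (+2.67, -3.20);  n_0 = (-0.7678, -0.6407)
edge 4: e_4 = (-2.68, +0.39);  n_4 = (+0.1440, +0.9896)
∠(n_0, n_4) = 138.12°
δ = |180° − 138.12°| = 41.88°
41.88° > 2α = 38.58°  →  invalid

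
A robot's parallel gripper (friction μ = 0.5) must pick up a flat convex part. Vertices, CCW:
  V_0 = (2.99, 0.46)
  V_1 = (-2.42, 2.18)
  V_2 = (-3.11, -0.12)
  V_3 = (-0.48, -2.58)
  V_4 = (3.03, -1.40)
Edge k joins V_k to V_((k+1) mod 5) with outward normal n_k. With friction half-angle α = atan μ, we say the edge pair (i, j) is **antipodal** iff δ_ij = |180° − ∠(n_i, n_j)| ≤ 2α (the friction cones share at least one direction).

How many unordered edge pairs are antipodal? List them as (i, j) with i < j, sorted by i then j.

count = 4; pairs: (0,2), (0,3), (1,4), (2,4)

α = atan 0.5 = 26.57°;  2α = 53.13°
n_0 = (+0.3030, +0.9530)
n_1 = (-0.9578, +0.2873)
n_2 = (-0.6831, -0.7303)
n_3 = (+0.3187, -0.9479)
n_4 = (+0.9998, +0.0215)
  (0,1): δ = 89.06°  ·
  (0,2): δ = 25.45°  ✓
  (0,3): δ = 36.22°  ✓
  (0,4): δ = 108.87°  ·
  (1,2): δ = 116.39°  ·
  (1,3): δ = 54.72°  ·
  (1,4): δ = 17.93°  ✓
  (2,3): δ = 118.33°  ·
  (2,4): δ = 45.68°  ✓
  (3,4): δ = 107.35°  ·
antipodal pairs: 4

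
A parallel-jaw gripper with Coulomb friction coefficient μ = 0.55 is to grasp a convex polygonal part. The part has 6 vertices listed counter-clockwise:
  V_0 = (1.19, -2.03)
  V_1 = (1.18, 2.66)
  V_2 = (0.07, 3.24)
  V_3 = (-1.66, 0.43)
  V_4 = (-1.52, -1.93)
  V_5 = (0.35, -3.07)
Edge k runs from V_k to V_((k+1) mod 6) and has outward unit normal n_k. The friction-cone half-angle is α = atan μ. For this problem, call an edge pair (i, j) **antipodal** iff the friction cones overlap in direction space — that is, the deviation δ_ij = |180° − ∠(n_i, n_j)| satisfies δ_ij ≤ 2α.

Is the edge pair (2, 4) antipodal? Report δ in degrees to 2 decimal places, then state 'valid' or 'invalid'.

α = atan 0.55 = 28.81°;  2α = 57.62°
edge 2: e_2 = (-1.73, -2.81);  n_2 = (-0.8516, +0.5243)
edge 4: e_4 = (+1.87, -1.14);  n_4 = (-0.5205, -0.8538)
∠(n_2, n_4) = 90.25°
δ = |180° − 90.25°| = 89.75°
89.75° > 2α = 57.62°  →  invalid

δ = 89.75°, invalid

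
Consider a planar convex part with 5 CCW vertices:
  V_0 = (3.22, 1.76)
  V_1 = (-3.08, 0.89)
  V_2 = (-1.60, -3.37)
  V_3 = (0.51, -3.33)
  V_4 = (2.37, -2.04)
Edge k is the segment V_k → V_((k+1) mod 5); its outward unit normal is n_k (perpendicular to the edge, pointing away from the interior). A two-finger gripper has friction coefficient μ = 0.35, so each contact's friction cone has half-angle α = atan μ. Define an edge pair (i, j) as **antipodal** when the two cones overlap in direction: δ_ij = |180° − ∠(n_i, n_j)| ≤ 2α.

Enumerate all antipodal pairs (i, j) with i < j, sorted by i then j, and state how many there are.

α = atan 0.35 = 19.29°;  2α = 38.58°
n_0 = (-0.1368, +0.9906)
n_1 = (-0.9446, -0.3282)
n_2 = (+0.0190, -0.9998)
n_3 = (+0.5699, -0.8217)
n_4 = (+0.9759, -0.2183)
  (0,1): δ = 78.70°  ·
  (0,2): δ = 6.78°  ✓
  (0,3): δ = 26.88°  ✓
  (0,4): δ = 69.53°  ·
  (1,2): δ = 108.07°  ·
  (1,3): δ = 74.41°  ·
  (1,4): δ = 31.77°  ✓
  (2,3): δ = 146.34°  ·
  (2,4): δ = 103.69°  ·
  (3,4): δ = 137.35°  ·
antipodal pairs: 3

count = 3; pairs: (0,2), (0,3), (1,4)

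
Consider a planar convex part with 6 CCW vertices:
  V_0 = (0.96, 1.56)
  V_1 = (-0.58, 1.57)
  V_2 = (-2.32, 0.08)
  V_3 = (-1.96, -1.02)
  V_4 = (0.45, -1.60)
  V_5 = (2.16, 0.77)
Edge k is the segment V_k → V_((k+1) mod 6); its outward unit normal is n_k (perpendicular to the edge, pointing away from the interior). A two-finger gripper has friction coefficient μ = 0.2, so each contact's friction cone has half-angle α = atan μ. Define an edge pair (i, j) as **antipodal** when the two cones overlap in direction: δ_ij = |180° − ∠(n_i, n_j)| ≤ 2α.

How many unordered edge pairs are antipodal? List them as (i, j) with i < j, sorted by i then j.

α = atan 0.2 = 11.31°;  2α = 22.62°
n_0 = (+0.0065, +1.0000)
n_1 = (-0.6504, +0.7596)
n_2 = (-0.9504, -0.3110)
n_3 = (-0.2340, -0.9722)
n_4 = (+0.8109, -0.5851)
n_5 = (+0.5499, +0.8352)
  (0,1): δ = 139.05°  ·
  (0,2): δ = 71.51°  ·
  (0,3): δ = 13.16°  ✓
  (0,4): δ = 54.56°  ·
  (0,5): δ = 147.01°  ·
  (1,2): δ = 112.45°  ·
  (1,3): δ = 54.11°  ·
  (1,4): δ = 13.61°  ✓
  (1,5): δ = 106.07°  ·
  (2,3): δ = 121.65°  ·
  (2,4): δ = 53.93°  ·
  (2,5): δ = 38.52°  ·
  (3,4): δ = 112.28°  ·
  (3,5): δ = 19.83°  ✓
  (4,5): δ = 87.55°  ·
antipodal pairs: 3

count = 3; pairs: (0,3), (1,4), (3,5)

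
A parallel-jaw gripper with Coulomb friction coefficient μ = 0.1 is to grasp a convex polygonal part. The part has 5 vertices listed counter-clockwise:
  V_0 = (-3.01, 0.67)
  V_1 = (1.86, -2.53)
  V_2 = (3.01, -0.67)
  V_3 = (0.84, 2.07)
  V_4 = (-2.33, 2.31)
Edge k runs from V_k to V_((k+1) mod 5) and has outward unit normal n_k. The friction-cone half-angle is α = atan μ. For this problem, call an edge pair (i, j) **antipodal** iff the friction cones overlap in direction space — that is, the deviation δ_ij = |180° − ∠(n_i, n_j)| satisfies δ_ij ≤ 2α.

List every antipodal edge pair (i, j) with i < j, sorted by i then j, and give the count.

α = atan 0.1 = 5.71°;  2α = 11.42°
n_0 = (-0.5491, -0.8357)
n_1 = (+0.8506, -0.5259)
n_2 = (+0.7839, +0.6208)
n_3 = (+0.0755, +0.9971)
n_4 = (-0.9237, +0.3830)
  (0,1): δ = 88.42°  ·
  (0,2): δ = 18.31°  ·
  (0,3): δ = 28.98°  ·
  (0,4): δ = 100.79°  ·
  (1,2): δ = 109.89°  ·
  (1,3): δ = 62.60°  ·
  (1,4): δ = 9.21°  ✓
  (2,3): δ = 132.71°  ·
  (2,4): δ = 60.90°  ·
  (3,4): δ = 108.19°  ·
antipodal pairs: 1

count = 1; pairs: (1,4)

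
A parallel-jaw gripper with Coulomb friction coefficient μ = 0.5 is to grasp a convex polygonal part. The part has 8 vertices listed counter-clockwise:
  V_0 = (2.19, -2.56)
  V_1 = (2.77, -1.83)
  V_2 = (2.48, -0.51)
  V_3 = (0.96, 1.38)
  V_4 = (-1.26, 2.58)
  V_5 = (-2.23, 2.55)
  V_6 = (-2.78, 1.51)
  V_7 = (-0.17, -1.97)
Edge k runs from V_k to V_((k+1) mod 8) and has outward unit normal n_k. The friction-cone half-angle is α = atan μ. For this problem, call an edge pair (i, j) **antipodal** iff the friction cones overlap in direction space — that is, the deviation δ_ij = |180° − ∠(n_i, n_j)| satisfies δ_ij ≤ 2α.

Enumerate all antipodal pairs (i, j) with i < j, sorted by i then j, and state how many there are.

count = 9; pairs: (0,4), (0,5), (1,5), (1,6), (2,6), (2,7), (3,6), (3,7), (4,7)

α = atan 0.5 = 26.57°;  2α = 53.13°
n_0 = (+0.7830, -0.6221)
n_1 = (+0.9767, +0.2146)
n_2 = (+0.7793, +0.6267)
n_3 = (+0.4755, +0.8797)
n_4 = (-0.0309, +0.9995)
n_5 = (-0.8840, +0.4675)
n_6 = (-0.8000, -0.6000)
n_7 = (-0.2425, -0.9701)
  (0,1): δ = 129.14°  ·
  (0,2): δ = 102.72°  ·
  (0,3): δ = 79.93°  ·
  (0,4): δ = 49.76°  ✓
  (0,5): δ = 10.60°  ✓
  (0,6): δ = 75.34°  ·
  (0,7): δ = 114.43°  ·
  (1,2): δ = 153.58°  ·
  (1,3): δ = 130.78°  ·
  (1,4): δ = 100.62°  ·
  (1,5): δ = 40.26°  ✓
  (1,6): δ = 24.48°  ✓
  (1,7): δ = 63.57°  ·
  (2,3): δ = 157.20°  ·
  (2,4): δ = 127.04°  ·
  (2,5): δ = 66.68°  ·
  (2,6): δ = 1.94°  ✓
  (2,7): δ = 37.16°  ✓
  (3,4): δ = 149.84°  ·
  (3,5): δ = 89.48°  ·
  (3,6): δ = 24.74°  ✓
  (3,7): δ = 14.36°  ✓
  (4,5): δ = 119.64°  ·
  (4,6): δ = 54.90°  ·
  (4,7): δ = 15.81°  ✓
  (5,6): δ = 115.26°  ·
  (5,7): δ = 76.16°  ·
  (6,7): δ = 140.91°  ·
antipodal pairs: 9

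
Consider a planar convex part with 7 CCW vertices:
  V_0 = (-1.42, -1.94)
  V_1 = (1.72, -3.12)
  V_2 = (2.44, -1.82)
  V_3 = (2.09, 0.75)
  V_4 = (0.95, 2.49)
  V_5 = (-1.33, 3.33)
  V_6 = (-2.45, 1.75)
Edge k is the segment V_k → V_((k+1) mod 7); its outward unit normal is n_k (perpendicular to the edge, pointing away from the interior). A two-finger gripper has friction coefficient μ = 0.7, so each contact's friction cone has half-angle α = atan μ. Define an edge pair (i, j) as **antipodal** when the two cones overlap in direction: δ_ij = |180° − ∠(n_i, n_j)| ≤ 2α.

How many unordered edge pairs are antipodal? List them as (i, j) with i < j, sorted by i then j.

count = 10; pairs: (0,2), (0,3), (0,4), (1,5), (1,6), (2,5), (2,6), (3,5), (3,6), (4,6)

α = atan 0.7 = 34.99°;  2α = 69.98°
n_0 = (-0.3518, -0.9361)
n_1 = (+0.8748, -0.4845)
n_2 = (+0.9909, +0.1349)
n_3 = (+0.8365, +0.5480)
n_4 = (+0.3457, +0.9383)
n_5 = (-0.8158, +0.5783)
n_6 = (-0.9632, -0.2689)
  (0,1): δ = 98.38°  ·
  (0,2): δ = 61.65°  ✓
  (0,3): δ = 36.17°  ✓
  (0,4): δ = 0.37°  ✓
  (0,5): δ = 75.26°  ·
  (0,6): δ = 126.19°  ·
  (1,2): δ = 143.27°  ·
  (1,3): δ = 117.79°  ·
  (1,4): δ = 81.25°  ·
  (1,5): δ = 6.35°  ✓
  (1,6): δ = 44.58°  ✓
  (2,3): δ = 154.52°  ·
  (2,4): δ = 117.98°  ·
  (2,5): δ = 43.09°  ✓
  (2,6): δ = 7.84°  ✓
  (3,4): δ = 143.46°  ·
  (3,5): δ = 68.56°  ✓
  (3,6): δ = 17.64°  ✓
  (4,5): δ = 105.11°  ·
  (4,6): δ = 54.18°  ✓
  (5,6): δ = 129.07°  ·
antipodal pairs: 10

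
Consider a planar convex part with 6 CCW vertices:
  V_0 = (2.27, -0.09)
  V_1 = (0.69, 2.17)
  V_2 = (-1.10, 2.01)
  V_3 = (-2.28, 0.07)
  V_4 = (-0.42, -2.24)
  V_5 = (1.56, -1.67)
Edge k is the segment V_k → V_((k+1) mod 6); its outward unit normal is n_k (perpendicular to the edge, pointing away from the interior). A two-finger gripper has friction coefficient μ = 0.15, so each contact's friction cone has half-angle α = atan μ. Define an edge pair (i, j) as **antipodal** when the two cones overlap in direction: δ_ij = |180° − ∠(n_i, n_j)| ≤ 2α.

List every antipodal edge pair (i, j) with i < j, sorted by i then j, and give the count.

α = atan 0.15 = 8.53°;  2α = 17.06°
n_0 = (+0.8196, +0.5730)
n_1 = (-0.0890, +0.9960)
n_2 = (-0.8544, +0.5197)
n_3 = (-0.7789, -0.6272)
n_4 = (+0.2766, -0.9610)
n_5 = (+0.9121, -0.4099)
  (0,1): δ = 119.85°  ·
  (0,2): δ = 66.27°  ·
  (0,3): δ = 3.88°  ✓
  (0,4): δ = 71.10°  ·
  (0,5): δ = 120.84°  ·
  (1,2): δ = 126.42°  ·
  (1,3): δ = 56.27°  ·
  (1,4): δ = 10.95°  ✓
  (1,5): δ = 60.69°  ·
  (2,3): δ = 109.85°  ·
  (2,4): δ = 42.63°  ·
  (2,5): δ = 7.11°  ✓
  (3,4): δ = 112.78°  ·
  (3,5): δ = 63.04°  ·
  (4,5): δ = 130.26°  ·
antipodal pairs: 3

count = 3; pairs: (0,3), (1,4), (2,5)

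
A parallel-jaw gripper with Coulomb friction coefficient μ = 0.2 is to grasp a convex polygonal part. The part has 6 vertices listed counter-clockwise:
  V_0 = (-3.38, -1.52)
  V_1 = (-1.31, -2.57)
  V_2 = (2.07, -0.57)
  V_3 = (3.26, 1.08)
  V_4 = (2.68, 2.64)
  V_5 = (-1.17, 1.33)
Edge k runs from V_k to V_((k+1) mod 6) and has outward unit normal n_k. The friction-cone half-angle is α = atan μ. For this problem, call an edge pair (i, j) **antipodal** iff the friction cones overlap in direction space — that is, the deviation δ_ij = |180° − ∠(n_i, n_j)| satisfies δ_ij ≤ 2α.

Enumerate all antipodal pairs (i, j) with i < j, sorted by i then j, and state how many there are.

α = atan 0.2 = 11.31°;  2α = 22.62°
n_0 = (-0.4524, -0.8918)
n_1 = (+0.5092, -0.8606)
n_2 = (+0.8111, -0.5850)
n_3 = (+0.9373, +0.3485)
n_4 = (-0.3221, +0.9467)
n_5 = (-0.7902, +0.6128)
  (0,1): δ = 122.49°  ·
  (0,2): δ = 98.90°  ·
  (0,3): δ = 42.71°  ·
  (0,4): δ = 45.69°  ·
  (0,5): δ = 79.10°  ·
  (1,2): δ = 156.41°  ·
  (1,3): δ = 100.22°  ·
  (1,4): δ = 11.82°  ✓
  (1,5): δ = 21.60°  ✓
  (2,3): δ = 123.81°  ·
  (2,4): δ = 35.41°  ·
  (2,5): δ = 1.99°  ✓
  (3,4): δ = 91.60°  ·
  (3,5): δ = 58.19°  ·
  (4,5): δ = 146.58°  ·
antipodal pairs: 3

count = 3; pairs: (1,4), (1,5), (2,5)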